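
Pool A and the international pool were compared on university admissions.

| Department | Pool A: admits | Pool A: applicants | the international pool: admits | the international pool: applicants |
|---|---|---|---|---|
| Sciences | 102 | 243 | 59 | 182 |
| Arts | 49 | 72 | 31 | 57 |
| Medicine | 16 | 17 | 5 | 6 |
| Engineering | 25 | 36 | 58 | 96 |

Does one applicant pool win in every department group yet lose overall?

No

Sciences: Pool A 102/243 = 42.0%, the international pool 59/182 = 32.4% → Pool A
Arts: Pool A 49/72 = 68.1%, the international pool 31/57 = 54.4% → Pool A
Medicine: Pool A 16/17 = 94.1%, the international pool 5/6 = 83.3% → Pool A
Engineering: Pool A 25/36 = 69.4%, the international pool 58/96 = 60.4% → Pool A
Overall: Pool A 192/368 = 52.2%, the international pool 153/341 = 44.9% → Pool A
Pool A wins overall and in every department group — no reversal.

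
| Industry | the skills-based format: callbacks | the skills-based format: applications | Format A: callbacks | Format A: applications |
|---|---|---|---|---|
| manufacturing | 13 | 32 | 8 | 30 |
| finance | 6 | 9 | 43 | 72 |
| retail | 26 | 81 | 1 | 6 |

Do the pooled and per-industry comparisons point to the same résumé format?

No

Manufacturing: the skills-based format 13/32 = 40.6%, Format A 8/30 = 26.7% → the skills-based format
Finance: the skills-based format 6/9 = 66.7%, Format A 43/72 = 59.7% → the skills-based format
Retail: the skills-based format 26/81 = 32.1%, Format A 1/6 = 16.7% → the skills-based format
Overall: the skills-based format 45/122 = 36.9%, Format A 52/108 = 48.1% → Format A
The skills-based format wins each industry group but Format A wins overall — the comparison reverses. The skills-based format's applications skew toward retail, which has a lower base rate.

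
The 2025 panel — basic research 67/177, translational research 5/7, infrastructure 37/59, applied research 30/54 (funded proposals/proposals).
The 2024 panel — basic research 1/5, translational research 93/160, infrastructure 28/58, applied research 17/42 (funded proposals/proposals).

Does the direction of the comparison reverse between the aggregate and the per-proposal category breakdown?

Basic research: the 2025 panel 67/177 = 37.9%, the 2024 panel 1/5 = 20.0% → the 2025 panel
Translational research: the 2025 panel 5/7 = 71.4%, the 2024 panel 93/160 = 58.1% → the 2025 panel
Infrastructure: the 2025 panel 37/59 = 62.7%, the 2024 panel 28/58 = 48.3% → the 2025 panel
Applied research: the 2025 panel 30/54 = 55.6%, the 2024 panel 17/42 = 40.5% → the 2025 panel
Overall: the 2025 panel 139/297 = 46.8%, the 2024 panel 139/265 = 52.5% → the 2024 panel
The 2025 panel wins each proposal group but the 2024 panel wins overall — the comparison reverses. The 2025 panel's proposals skew toward basic research, which has a lower base rate.

Yes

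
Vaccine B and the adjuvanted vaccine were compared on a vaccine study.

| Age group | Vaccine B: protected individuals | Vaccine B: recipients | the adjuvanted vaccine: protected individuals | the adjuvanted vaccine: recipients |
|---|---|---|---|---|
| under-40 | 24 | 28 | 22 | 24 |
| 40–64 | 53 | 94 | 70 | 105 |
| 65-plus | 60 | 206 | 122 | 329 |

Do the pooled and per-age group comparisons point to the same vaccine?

Under-40: Vaccine B 24/28 = 85.7%, the adjuvanted vaccine 22/24 = 91.7% → the adjuvanted vaccine
40–64: Vaccine B 53/94 = 56.4%, the adjuvanted vaccine 70/105 = 66.7% → the adjuvanted vaccine
65-plus: Vaccine B 60/206 = 29.1%, the adjuvanted vaccine 122/329 = 37.1% → the adjuvanted vaccine
Overall: Vaccine B 137/328 = 41.8%, the adjuvanted vaccine 214/458 = 46.7% → the adjuvanted vaccine
The adjuvanted vaccine wins overall and in every age group — no reversal.

Yes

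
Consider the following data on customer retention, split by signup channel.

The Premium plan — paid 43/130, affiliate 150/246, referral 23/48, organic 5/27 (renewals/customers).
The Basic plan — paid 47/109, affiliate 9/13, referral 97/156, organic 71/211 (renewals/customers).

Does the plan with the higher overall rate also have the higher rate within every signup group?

Paid: the Premium plan 43/130 = 33.1%, the Basic plan 47/109 = 43.1% → the Basic plan
Affiliate: the Premium plan 150/246 = 61.0%, the Basic plan 9/13 = 69.2% → the Basic plan
Referral: the Premium plan 23/48 = 47.9%, the Basic plan 97/156 = 62.2% → the Basic plan
Organic: the Premium plan 5/27 = 18.5%, the Basic plan 71/211 = 33.6% → the Basic plan
Overall: the Premium plan 221/451 = 49.0%, the Basic plan 224/489 = 45.8% → the Premium plan
The Basic plan wins each signup group but the Premium plan wins overall — the comparison reverses. The Basic plan's customers skew toward organic, which has a lower base rate.

No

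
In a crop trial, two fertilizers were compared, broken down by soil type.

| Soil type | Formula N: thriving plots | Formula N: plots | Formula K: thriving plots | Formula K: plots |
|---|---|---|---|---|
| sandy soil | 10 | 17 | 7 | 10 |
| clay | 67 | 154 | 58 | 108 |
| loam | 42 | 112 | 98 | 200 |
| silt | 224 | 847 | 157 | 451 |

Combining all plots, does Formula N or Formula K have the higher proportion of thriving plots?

Sandy soil: Formula N 10/17 = 58.8%, Formula K 7/10 = 70.0% → Formula K
Clay: Formula N 67/154 = 43.5%, Formula K 58/108 = 53.7% → Formula K
Loam: Formula N 42/112 = 37.5%, Formula K 98/200 = 49.0% → Formula K
Silt: Formula N 224/847 = 26.4%, Formula K 157/451 = 34.8% → Formula K
Overall: Formula N 343/1130 = 30.4%, Formula K 320/769 = 41.6% → Formula K

Formula K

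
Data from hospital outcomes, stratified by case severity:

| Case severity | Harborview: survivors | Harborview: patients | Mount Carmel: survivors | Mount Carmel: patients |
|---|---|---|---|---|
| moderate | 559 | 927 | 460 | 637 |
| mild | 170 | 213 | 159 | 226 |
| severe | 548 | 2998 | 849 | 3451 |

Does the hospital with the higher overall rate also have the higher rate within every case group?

No

Moderate: Harborview 559/927 = 60.3%, Mount Carmel 460/637 = 72.2% → Mount Carmel
Mild: Harborview 170/213 = 79.8%, Mount Carmel 159/226 = 70.4% → Harborview
Severe: Harborview 548/2998 = 18.3%, Mount Carmel 849/3451 = 24.6% → Mount Carmel
Overall: Harborview 1277/4138 = 30.9%, Mount Carmel 1468/4314 = 34.0% → Mount Carmel
Neither sweeps: Harborview wins 1 of 3 groups, Mount Carmel wins 2. Mount Carmel wins overall but not every group — no Simpson reversal.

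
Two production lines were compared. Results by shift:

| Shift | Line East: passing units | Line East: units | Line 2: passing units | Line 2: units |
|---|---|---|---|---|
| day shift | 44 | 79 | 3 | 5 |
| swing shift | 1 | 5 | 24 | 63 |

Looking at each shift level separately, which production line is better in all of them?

Line 2

Day shift: Line East 44/79 = 55.7%, Line 2 3/5 = 60.0% → Line 2
Swing shift: Line East 1/5 = 20.0%, Line 2 24/63 = 38.1% → Line 2
Line 2 has the higher rate in both groups.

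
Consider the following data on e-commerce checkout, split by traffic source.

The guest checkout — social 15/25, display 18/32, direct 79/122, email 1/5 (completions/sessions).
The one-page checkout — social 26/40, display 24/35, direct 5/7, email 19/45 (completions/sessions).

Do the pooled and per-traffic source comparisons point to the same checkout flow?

Social: the guest checkout 15/25 = 60.0%, the one-page checkout 26/40 = 65.0% → the one-page checkout
Display: the guest checkout 18/32 = 56.2%, the one-page checkout 24/35 = 68.6% → the one-page checkout
Direct: the guest checkout 79/122 = 64.8%, the one-page checkout 5/7 = 71.4% → the one-page checkout
Email: the guest checkout 1/5 = 20.0%, the one-page checkout 19/45 = 42.2% → the one-page checkout
Overall: the guest checkout 113/184 = 61.4%, the one-page checkout 74/127 = 58.3% → the guest checkout
The one-page checkout wins each traffic group but the guest checkout wins overall — the comparison reverses. The one-page checkout's sessions skew toward email, which has a lower base rate.

No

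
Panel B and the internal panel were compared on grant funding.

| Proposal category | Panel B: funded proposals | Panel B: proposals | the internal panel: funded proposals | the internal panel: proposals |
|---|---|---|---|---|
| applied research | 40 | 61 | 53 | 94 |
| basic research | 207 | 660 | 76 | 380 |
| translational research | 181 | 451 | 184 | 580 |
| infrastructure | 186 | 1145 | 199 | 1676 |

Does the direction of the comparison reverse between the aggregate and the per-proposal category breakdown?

Applied research: Panel B 40/61 = 65.6%, the internal panel 53/94 = 56.4% → Panel B
Basic research: Panel B 207/660 = 31.4%, the internal panel 76/380 = 20.0% → Panel B
Translational research: Panel B 181/451 = 40.1%, the internal panel 184/580 = 31.7% → Panel B
Infrastructure: Panel B 186/1145 = 16.2%, the internal panel 199/1676 = 11.9% → Panel B
Overall: Panel B 614/2317 = 26.5%, the internal panel 512/2730 = 18.8% → Panel B
Panel B wins overall and in every proposal group — no reversal.

No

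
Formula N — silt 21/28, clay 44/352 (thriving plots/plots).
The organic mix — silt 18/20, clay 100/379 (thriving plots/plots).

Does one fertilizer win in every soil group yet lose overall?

No

Silt: Formula N 21/28 = 75.0%, the organic mix 18/20 = 90.0% → the organic mix
Clay: Formula N 44/352 = 12.5%, the organic mix 100/379 = 26.4% → the organic mix
Overall: Formula N 65/380 = 17.1%, the organic mix 118/399 = 29.6% → the organic mix
The organic mix wins overall and in every soil group — no reversal.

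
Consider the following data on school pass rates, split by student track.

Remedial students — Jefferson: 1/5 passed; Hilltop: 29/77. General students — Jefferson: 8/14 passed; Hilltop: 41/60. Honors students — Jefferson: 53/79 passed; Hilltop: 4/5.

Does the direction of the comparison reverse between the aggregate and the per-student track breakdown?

Remedial: Jefferson 1/5 = 20.0%, Hilltop 29/77 = 37.7% → Hilltop
General: Jefferson 8/14 = 57.1%, Hilltop 41/60 = 68.3% → Hilltop
Honors: Jefferson 53/79 = 67.1%, Hilltop 4/5 = 80.0% → Hilltop
Overall: Jefferson 62/98 = 63.3%, Hilltop 74/142 = 52.1% → Jefferson
Hilltop wins each student group but Jefferson wins overall — the comparison reverses. Hilltop's students skew toward remedial, which has a lower base rate.

Yes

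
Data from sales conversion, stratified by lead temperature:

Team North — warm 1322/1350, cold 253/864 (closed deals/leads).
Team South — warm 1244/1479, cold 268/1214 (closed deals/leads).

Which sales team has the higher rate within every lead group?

Warm: Team North 1322/1350 = 97.9%, Team South 1244/1479 = 84.1% → Team North
Cold: Team North 253/864 = 29.3%, Team South 268/1214 = 22.1% → Team North
Team North has the higher rate in both groups.

Team North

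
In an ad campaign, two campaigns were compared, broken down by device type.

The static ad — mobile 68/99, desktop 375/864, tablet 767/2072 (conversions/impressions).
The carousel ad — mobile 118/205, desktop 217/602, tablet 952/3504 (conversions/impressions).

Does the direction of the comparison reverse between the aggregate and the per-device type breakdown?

No

Mobile: the static ad 68/99 = 68.7%, the carousel ad 118/205 = 57.6% → the static ad
Desktop: the static ad 375/864 = 43.4%, the carousel ad 217/602 = 36.0% → the static ad
Tablet: the static ad 767/2072 = 37.0%, the carousel ad 952/3504 = 27.2% → the static ad
Overall: the static ad 1210/3035 = 39.9%, the carousel ad 1287/4311 = 29.9% → the static ad
The static ad wins overall and in every device group — no reversal.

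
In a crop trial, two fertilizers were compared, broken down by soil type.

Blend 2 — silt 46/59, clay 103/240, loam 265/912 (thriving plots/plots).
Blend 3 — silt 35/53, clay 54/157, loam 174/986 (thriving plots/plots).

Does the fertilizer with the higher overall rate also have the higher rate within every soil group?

Yes

Silt: Blend 2 46/59 = 78.0%, Blend 3 35/53 = 66.0% → Blend 2
Clay: Blend 2 103/240 = 42.9%, Blend 3 54/157 = 34.4% → Blend 2
Loam: Blend 2 265/912 = 29.1%, Blend 3 174/986 = 17.6% → Blend 2
Overall: Blend 2 414/1211 = 34.2%, Blend 3 263/1196 = 22.0% → Blend 2
Blend 2 wins overall and in every soil group — no reversal.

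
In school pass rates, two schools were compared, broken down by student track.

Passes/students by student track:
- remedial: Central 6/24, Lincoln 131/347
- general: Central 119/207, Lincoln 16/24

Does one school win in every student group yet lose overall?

Remedial: Central 6/24 = 25.0%, Lincoln 131/347 = 37.8% → Lincoln
General: Central 119/207 = 57.5%, Lincoln 16/24 = 66.7% → Lincoln
Overall: Central 125/231 = 54.1%, Lincoln 147/371 = 39.6% → Central
Lincoln wins each student group but Central wins overall — the comparison reverses. Lincoln's students skew toward remedial, which has a lower base rate.

Yes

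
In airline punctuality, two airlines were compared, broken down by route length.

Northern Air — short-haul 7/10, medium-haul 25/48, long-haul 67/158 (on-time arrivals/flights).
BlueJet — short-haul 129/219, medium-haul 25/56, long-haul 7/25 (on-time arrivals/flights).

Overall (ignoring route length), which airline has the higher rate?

Short-haul: Northern Air 7/10 = 70.0%, BlueJet 129/219 = 58.9% → Northern Air
Medium-haul: Northern Air 25/48 = 52.1%, BlueJet 25/56 = 44.6% → Northern Air
Long-haul: Northern Air 67/158 = 42.4%, BlueJet 7/25 = 28.0% → Northern Air
Overall: Northern Air 99/216 = 45.8%, BlueJet 161/300 = 53.7% → BlueJet
(Northern Air wins every route group but BlueJet wins overall — Northern Air's flights skew toward the low-rate long-haul group.)

BlueJet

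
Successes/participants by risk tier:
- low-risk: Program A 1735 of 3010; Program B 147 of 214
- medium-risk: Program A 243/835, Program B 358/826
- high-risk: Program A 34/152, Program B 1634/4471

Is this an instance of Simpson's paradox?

Yes

Low-risk: Program A 1735/3010 = 57.6%, Program B 147/214 = 68.7% → Program B
Medium-risk: Program A 243/835 = 29.1%, Program B 358/826 = 43.3% → Program B
High-risk: Program A 34/152 = 22.4%, Program B 1634/4471 = 36.5% → Program B
Overall: Program A 2012/3997 = 50.3%, Program B 2139/5511 = 38.8% → Program A
Program B wins each risk group but Program A wins overall — the comparison reverses. Program B's participants skew toward high-risk, which has a lower base rate.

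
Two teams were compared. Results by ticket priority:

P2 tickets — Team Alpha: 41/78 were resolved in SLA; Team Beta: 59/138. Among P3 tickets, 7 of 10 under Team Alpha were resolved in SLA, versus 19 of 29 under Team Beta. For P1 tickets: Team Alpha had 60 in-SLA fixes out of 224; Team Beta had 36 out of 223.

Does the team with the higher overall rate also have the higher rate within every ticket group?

Yes

P2: Team Alpha 41/78 = 52.6%, Team Beta 59/138 = 42.8% → Team Alpha
P3: Team Alpha 7/10 = 70.0%, Team Beta 19/29 = 65.5% → Team Alpha
P1: Team Alpha 60/224 = 26.8%, Team Beta 36/223 = 16.1% → Team Alpha
Overall: Team Alpha 108/312 = 34.6%, Team Beta 114/390 = 29.2% → Team Alpha
Team Alpha wins overall and in every ticket group — no reversal.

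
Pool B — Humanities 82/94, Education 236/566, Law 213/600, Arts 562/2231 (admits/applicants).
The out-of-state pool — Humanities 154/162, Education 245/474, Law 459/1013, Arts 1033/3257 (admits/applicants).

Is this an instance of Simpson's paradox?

Humanities: Pool B 82/94 = 87.2%, the out-of-state pool 154/162 = 95.1% → the out-of-state pool
Education: Pool B 236/566 = 41.7%, the out-of-state pool 245/474 = 51.7% → the out-of-state pool
Law: Pool B 213/600 = 35.5%, the out-of-state pool 459/1013 = 45.3% → the out-of-state pool
Arts: Pool B 562/2231 = 25.2%, the out-of-state pool 1033/3257 = 31.7% → the out-of-state pool
Overall: Pool B 1093/3491 = 31.3%, the out-of-state pool 1891/4906 = 38.5% → the out-of-state pool
The out-of-state pool wins overall and in every department group — no reversal.

No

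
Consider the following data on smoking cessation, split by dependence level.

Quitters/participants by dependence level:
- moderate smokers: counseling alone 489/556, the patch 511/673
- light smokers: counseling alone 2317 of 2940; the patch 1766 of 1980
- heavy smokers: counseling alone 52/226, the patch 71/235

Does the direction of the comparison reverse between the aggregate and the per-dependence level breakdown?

No

Moderate smokers: counseling alone 489/556 = 87.9%, the patch 511/673 = 75.9% → counseling alone
Light smokers: counseling alone 2317/2940 = 78.8%, the patch 1766/1980 = 89.2% → the patch
Heavy smokers: counseling alone 52/226 = 23.0%, the patch 71/235 = 30.2% → the patch
Overall: counseling alone 2858/3722 = 76.8%, the patch 2348/2888 = 81.3% → the patch
Neither sweeps: counseling alone wins 1 of 3 groups, the patch wins 2. The patch wins overall but not every group — no Simpson reversal.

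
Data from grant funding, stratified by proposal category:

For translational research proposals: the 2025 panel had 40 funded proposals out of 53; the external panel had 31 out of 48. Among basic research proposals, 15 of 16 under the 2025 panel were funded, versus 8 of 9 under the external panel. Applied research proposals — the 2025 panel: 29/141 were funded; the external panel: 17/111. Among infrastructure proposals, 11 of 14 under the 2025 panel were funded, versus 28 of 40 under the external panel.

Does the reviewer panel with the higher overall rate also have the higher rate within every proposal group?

Translational research: the 2025 panel 40/53 = 75.5%, the external panel 31/48 = 64.6% → the 2025 panel
Basic research: the 2025 panel 15/16 = 93.8%, the external panel 8/9 = 88.9% → the 2025 panel
Applied research: the 2025 panel 29/141 = 20.6%, the external panel 17/111 = 15.3% → the 2025 panel
Infrastructure: the 2025 panel 11/14 = 78.6%, the external panel 28/40 = 70.0% → the 2025 panel
Overall: the 2025 panel 95/224 = 42.4%, the external panel 84/208 = 40.4% → the 2025 panel
The 2025 panel wins overall and in every proposal group — no reversal.

Yes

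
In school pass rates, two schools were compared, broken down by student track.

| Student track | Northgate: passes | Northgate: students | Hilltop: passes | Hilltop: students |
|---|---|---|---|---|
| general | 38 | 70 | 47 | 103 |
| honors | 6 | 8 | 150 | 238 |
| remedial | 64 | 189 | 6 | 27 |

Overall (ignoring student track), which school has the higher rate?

Hilltop

General: Northgate 38/70 = 54.3%, Hilltop 47/103 = 45.6% → Northgate
Honors: Northgate 6/8 = 75.0%, Hilltop 150/238 = 63.0% → Northgate
Remedial: Northgate 64/189 = 33.9%, Hilltop 6/27 = 22.2% → Northgate
Overall: Northgate 108/267 = 40.4%, Hilltop 203/368 = 55.2% → Hilltop
(Northgate wins every student group but Hilltop wins overall — Northgate's students skew toward the low-rate remedial group.)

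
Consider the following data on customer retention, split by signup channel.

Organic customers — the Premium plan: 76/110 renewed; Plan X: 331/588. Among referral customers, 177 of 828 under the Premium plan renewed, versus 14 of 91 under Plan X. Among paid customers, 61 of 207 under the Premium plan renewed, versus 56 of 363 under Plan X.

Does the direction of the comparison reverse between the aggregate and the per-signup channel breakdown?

Organic: the Premium plan 76/110 = 69.1%, Plan X 331/588 = 56.3% → the Premium plan
Referral: the Premium plan 177/828 = 21.4%, Plan X 14/91 = 15.4% → the Premium plan
Paid: the Premium plan 61/207 = 29.5%, Plan X 56/363 = 15.4% → the Premium plan
Overall: the Premium plan 314/1145 = 27.4%, Plan X 401/1042 = 38.5% → Plan X
The Premium plan wins each signup group but Plan X wins overall — the comparison reverses. The Premium plan's customers skew toward referral, which has a lower base rate.

Yes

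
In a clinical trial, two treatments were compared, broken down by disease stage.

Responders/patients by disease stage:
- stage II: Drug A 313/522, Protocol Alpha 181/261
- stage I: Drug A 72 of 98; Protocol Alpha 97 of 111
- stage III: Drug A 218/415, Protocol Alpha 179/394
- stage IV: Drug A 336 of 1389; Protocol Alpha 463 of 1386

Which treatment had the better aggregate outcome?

Protocol Alpha

Stage II: Drug A 313/522 = 60.0%, Protocol Alpha 181/261 = 69.3% → Protocol Alpha
Stage I: Drug A 72/98 = 73.5%, Protocol Alpha 97/111 = 87.4% → Protocol Alpha
Stage III: Drug A 218/415 = 52.5%, Protocol Alpha 179/394 = 45.4% → Drug A
Stage IV: Drug A 336/1389 = 24.2%, Protocol Alpha 463/1386 = 33.4% → Protocol Alpha
Overall: Drug A 939/2424 = 38.7%, Protocol Alpha 920/2152 = 42.8% → Protocol Alpha
(Neither sweeps every disease group, but Protocol Alpha has the higher pooled rate.)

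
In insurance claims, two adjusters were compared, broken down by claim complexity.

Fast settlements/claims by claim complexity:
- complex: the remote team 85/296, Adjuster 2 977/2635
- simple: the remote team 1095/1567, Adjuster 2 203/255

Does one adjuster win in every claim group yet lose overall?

Yes

Complex: the remote team 85/296 = 28.7%, Adjuster 2 977/2635 = 37.1% → Adjuster 2
Simple: the remote team 1095/1567 = 69.9%, Adjuster 2 203/255 = 79.6% → Adjuster 2
Overall: the remote team 1180/1863 = 63.3%, Adjuster 2 1180/2890 = 40.8% → the remote team
Adjuster 2 wins each claim group but the remote team wins overall — the comparison reverses. Adjuster 2's claims skew toward complex, which has a lower base rate.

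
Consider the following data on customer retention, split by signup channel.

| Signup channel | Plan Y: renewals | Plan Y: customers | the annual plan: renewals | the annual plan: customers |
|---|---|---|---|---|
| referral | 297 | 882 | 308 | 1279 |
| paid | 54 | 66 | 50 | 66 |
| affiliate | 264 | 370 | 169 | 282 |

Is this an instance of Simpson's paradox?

No

Referral: Plan Y 297/882 = 33.7%, the annual plan 308/1279 = 24.1% → Plan Y
Paid: Plan Y 54/66 = 81.8%, the annual plan 50/66 = 75.8% → Plan Y
Affiliate: Plan Y 264/370 = 71.4%, the annual plan 169/282 = 59.9% → Plan Y
Overall: Plan Y 615/1318 = 46.7%, the annual plan 527/1627 = 32.4% → Plan Y
Plan Y wins overall and in every signup group — no reversal.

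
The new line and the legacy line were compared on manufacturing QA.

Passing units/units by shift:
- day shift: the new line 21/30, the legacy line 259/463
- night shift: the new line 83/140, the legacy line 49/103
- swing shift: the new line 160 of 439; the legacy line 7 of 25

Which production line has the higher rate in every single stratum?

the new line

Day shift: the new line 21/30 = 70.0%, the legacy line 259/463 = 55.9% → the new line
Night shift: the new line 83/140 = 59.3%, the legacy line 49/103 = 47.6% → the new line
Swing shift: the new line 160/439 = 36.4%, the legacy line 7/25 = 28.0% → the new line
The new line has the higher rate in all 3 groups.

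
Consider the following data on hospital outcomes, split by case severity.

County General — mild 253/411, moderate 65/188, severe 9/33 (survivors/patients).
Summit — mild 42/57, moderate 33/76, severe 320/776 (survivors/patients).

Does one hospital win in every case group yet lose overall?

Yes

Mild: County General 253/411 = 61.6%, Summit 42/57 = 73.7% → Summit
Moderate: County General 65/188 = 34.6%, Summit 33/76 = 43.4% → Summit
Severe: County General 9/33 = 27.3%, Summit 320/776 = 41.2% → Summit
Overall: County General 327/632 = 51.7%, Summit 395/909 = 43.5% → County General
Summit wins each case group but County General wins overall — the comparison reverses. Summit's patients skew toward severe, which has a lower base rate.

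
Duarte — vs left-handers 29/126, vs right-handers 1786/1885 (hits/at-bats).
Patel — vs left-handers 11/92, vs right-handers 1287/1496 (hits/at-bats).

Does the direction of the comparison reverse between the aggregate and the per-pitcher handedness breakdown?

Vs left-handers: Duarte 29/126 = 23.0%, Patel 11/92 = 12.0% → Duarte
Vs right-handers: Duarte 1786/1885 = 94.7%, Patel 1287/1496 = 86.0% → Duarte
Overall: Duarte 1815/2011 = 90.3%, Patel 1298/1588 = 81.7% → Duarte
Duarte wins overall and in every pitcher group — no reversal.

No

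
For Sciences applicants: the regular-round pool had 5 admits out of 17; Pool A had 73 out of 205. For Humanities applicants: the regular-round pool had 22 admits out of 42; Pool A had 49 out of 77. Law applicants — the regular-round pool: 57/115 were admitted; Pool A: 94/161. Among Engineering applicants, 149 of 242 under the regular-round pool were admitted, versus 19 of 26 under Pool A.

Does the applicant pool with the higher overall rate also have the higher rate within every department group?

No

Sciences: the regular-round pool 5/17 = 29.4%, Pool A 73/205 = 35.6% → Pool A
Humanities: the regular-round pool 22/42 = 52.4%, Pool A 49/77 = 63.6% → Pool A
Law: the regular-round pool 57/115 = 49.6%, Pool A 94/161 = 58.4% → Pool A
Engineering: the regular-round pool 149/242 = 61.6%, Pool A 19/26 = 73.1% → Pool A
Overall: the regular-round pool 233/416 = 56.0%, Pool A 235/469 = 50.1% → the regular-round pool
Pool A wins each department group but the regular-round pool wins overall — the comparison reverses. Pool A's applicants skew toward Sciences, which has a lower base rate.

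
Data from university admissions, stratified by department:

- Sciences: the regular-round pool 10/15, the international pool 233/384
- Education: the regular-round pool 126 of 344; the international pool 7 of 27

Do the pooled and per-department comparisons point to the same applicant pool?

Sciences: the regular-round pool 10/15 = 66.7%, the international pool 233/384 = 60.7% → the regular-round pool
Education: the regular-round pool 126/344 = 36.6%, the international pool 7/27 = 25.9% → the regular-round pool
Overall: the regular-round pool 136/359 = 37.9%, the international pool 240/411 = 58.4% → the international pool
The regular-round pool wins each department group but the international pool wins overall — the comparison reverses. The regular-round pool's applicants skew toward Education, which has a lower base rate.

No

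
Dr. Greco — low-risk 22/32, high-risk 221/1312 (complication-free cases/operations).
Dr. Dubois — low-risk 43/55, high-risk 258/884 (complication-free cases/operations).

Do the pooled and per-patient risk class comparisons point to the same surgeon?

Low-risk: Dr. Greco 22/32 = 68.8%, Dr. Dubois 43/55 = 78.2% → Dr. Dubois
High-risk: Dr. Greco 221/1312 = 16.8%, Dr. Dubois 258/884 = 29.2% → Dr. Dubois
Overall: Dr. Greco 243/1344 = 18.1%, Dr. Dubois 301/939 = 32.1% → Dr. Dubois
Dr. Dubois wins overall and in every patient risk group — no reversal.

Yes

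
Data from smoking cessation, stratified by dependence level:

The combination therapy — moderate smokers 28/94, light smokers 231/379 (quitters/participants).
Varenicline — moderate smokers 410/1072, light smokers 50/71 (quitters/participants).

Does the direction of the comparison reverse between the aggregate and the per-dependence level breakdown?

Yes

Moderate smokers: the combination therapy 28/94 = 29.8%, varenicline 410/1072 = 38.2% → varenicline
Light smokers: the combination therapy 231/379 = 60.9%, varenicline 50/71 = 70.4% → varenicline
Overall: the combination therapy 259/473 = 54.8%, varenicline 460/1143 = 40.2% → the combination therapy
Varenicline wins each dependence group but the combination therapy wins overall — the comparison reverses. Varenicline's participants skew toward moderate smokers, which has a lower base rate.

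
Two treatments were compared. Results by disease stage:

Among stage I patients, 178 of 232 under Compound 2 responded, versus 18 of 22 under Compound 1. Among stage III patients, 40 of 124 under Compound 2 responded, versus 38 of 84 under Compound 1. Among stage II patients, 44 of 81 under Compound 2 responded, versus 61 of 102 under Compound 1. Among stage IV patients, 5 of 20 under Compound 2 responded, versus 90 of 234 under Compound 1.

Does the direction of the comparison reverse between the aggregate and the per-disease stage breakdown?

Yes

Stage I: Compound 2 178/232 = 76.7%, Compound 1 18/22 = 81.8% → Compound 1
Stage III: Compound 2 40/124 = 32.3%, Compound 1 38/84 = 45.2% → Compound 1
Stage II: Compound 2 44/81 = 54.3%, Compound 1 61/102 = 59.8% → Compound 1
Stage IV: Compound 2 5/20 = 25.0%, Compound 1 90/234 = 38.5% → Compound 1
Overall: Compound 2 267/457 = 58.4%, Compound 1 207/442 = 46.8% → Compound 2
Compound 1 wins each disease group but Compound 2 wins overall — the comparison reverses. Compound 1's patients skew toward stage IV, which has a lower base rate.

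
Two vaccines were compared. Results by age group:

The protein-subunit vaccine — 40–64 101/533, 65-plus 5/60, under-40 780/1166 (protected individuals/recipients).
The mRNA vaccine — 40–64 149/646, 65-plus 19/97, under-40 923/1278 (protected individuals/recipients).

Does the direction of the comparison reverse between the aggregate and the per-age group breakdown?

No

40–64: the protein-subunit vaccine 101/533 = 18.9%, the mRNA vaccine 149/646 = 23.1% → the mRNA vaccine
65-plus: the protein-subunit vaccine 5/60 = 8.3%, the mRNA vaccine 19/97 = 19.6% → the mRNA vaccine
Under-40: the protein-subunit vaccine 780/1166 = 66.9%, the mRNA vaccine 923/1278 = 72.2% → the mRNA vaccine
Overall: the protein-subunit vaccine 886/1759 = 50.4%, the mRNA vaccine 1091/2021 = 54.0% → the mRNA vaccine
The mRNA vaccine wins overall and in every age group — no reversal.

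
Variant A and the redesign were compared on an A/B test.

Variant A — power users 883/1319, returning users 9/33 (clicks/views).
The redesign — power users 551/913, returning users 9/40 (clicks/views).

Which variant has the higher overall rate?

Variant A

Power users: Variant A 883/1319 = 66.9%, the redesign 551/913 = 60.4% → Variant A
Returning users: Variant A 9/33 = 27.3%, the redesign 9/40 = 22.5% → Variant A
Overall: Variant A 892/1352 = 66.0%, the redesign 560/953 = 58.8% → Variant A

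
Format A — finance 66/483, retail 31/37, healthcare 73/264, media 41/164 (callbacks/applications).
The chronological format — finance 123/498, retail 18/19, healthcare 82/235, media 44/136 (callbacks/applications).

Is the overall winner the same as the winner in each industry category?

Finance: Format A 66/483 = 13.7%, the chronological format 123/498 = 24.7% → the chronological format
Retail: Format A 31/37 = 83.8%, the chronological format 18/19 = 94.7% → the chronological format
Healthcare: Format A 73/264 = 27.7%, the chronological format 82/235 = 34.9% → the chronological format
Media: Format A 41/164 = 25.0%, the chronological format 44/136 = 32.4% → the chronological format
Overall: Format A 211/948 = 22.3%, the chronological format 267/888 = 30.1% → the chronological format
The chronological format wins overall and in every industry group — no reversal.

Yes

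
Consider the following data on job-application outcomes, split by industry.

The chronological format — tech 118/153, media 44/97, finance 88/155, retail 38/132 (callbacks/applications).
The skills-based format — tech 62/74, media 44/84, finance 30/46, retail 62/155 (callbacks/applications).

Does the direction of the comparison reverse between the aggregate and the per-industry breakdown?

No

Tech: the chronological format 118/153 = 77.1%, the skills-based format 62/74 = 83.8% → the skills-based format
Media: the chronological format 44/97 = 45.4%, the skills-based format 44/84 = 52.4% → the skills-based format
Finance: the chronological format 88/155 = 56.8%, the skills-based format 30/46 = 65.2% → the skills-based format
Retail: the chronological format 38/132 = 28.8%, the skills-based format 62/155 = 40.0% → the skills-based format
Overall: the chronological format 288/537 = 53.6%, the skills-based format 198/359 = 55.2% → the skills-based format
The skills-based format wins overall and in every industry group — no reversal.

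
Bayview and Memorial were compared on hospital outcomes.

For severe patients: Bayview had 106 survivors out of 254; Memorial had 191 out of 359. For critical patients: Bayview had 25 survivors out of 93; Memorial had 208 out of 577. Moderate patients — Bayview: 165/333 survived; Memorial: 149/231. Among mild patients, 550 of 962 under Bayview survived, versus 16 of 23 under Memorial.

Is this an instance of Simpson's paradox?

Yes

Severe: Bayview 106/254 = 41.7%, Memorial 191/359 = 53.2% → Memorial
Critical: Bayview 25/93 = 26.9%, Memorial 208/577 = 36.0% → Memorial
Moderate: Bayview 165/333 = 49.5%, Memorial 149/231 = 64.5% → Memorial
Mild: Bayview 550/962 = 57.2%, Memorial 16/23 = 69.6% → Memorial
Overall: Bayview 846/1642 = 51.5%, Memorial 564/1190 = 47.4% → Bayview
Memorial wins each case group but Bayview wins overall — the comparison reverses. Memorial's patients skew toward critical, which has a lower base rate.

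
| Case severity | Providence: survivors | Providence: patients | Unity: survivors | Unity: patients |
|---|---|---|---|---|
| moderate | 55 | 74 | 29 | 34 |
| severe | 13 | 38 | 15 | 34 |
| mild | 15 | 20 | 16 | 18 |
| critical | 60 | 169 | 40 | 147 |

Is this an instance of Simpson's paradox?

Moderate: Providence 55/74 = 74.3%, Unity 29/34 = 85.3% → Unity
Severe: Providence 13/38 = 34.2%, Unity 15/34 = 44.1% → Unity
Mild: Providence 15/20 = 75.0%, Unity 16/18 = 88.9% → Unity
Critical: Providence 60/169 = 35.5%, Unity 40/147 = 27.2% → Providence
Overall: Providence 143/301 = 47.5%, Unity 100/233 = 42.9% → Providence
Neither sweeps: Providence wins 1 of 4 groups, Unity wins 3. Providence wins overall but not every group — no Simpson reversal.

No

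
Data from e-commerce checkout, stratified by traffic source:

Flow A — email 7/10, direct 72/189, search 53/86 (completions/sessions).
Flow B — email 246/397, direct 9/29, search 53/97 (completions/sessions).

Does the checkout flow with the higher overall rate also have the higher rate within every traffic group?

No

Email: Flow A 7/10 = 70.0%, Flow B 246/397 = 62.0% → Flow A
Direct: Flow A 72/189 = 38.1%, Flow B 9/29 = 31.0% → Flow A
Search: Flow A 53/86 = 61.6%, Flow B 53/97 = 54.6% → Flow A
Overall: Flow A 132/285 = 46.3%, Flow B 308/523 = 58.9% → Flow B
Flow A wins each traffic group but Flow B wins overall — the comparison reverses. Flow A's sessions skew toward direct, which has a lower base rate.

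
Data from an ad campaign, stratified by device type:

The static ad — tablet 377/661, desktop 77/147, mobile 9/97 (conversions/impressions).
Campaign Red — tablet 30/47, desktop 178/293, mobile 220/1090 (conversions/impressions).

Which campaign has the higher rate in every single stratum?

Campaign Red

Tablet: the static ad 377/661 = 57.0%, Campaign Red 30/47 = 63.8% → Campaign Red
Desktop: the static ad 77/147 = 52.4%, Campaign Red 178/293 = 60.8% → Campaign Red
Mobile: the static ad 9/97 = 9.3%, Campaign Red 220/1090 = 20.2% → Campaign Red
Campaign Red has the higher rate in all 3 groups.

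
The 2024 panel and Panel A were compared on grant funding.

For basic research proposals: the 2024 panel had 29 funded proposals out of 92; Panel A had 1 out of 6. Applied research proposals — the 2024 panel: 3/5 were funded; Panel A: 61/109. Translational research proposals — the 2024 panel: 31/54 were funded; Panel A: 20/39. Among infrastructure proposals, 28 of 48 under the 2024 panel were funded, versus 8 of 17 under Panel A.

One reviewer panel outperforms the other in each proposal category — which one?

the 2024 panel

Basic research: the 2024 panel 29/92 = 31.5%, Panel A 1/6 = 16.7% → the 2024 panel
Applied research: the 2024 panel 3/5 = 60.0%, Panel A 61/109 = 56.0% → the 2024 panel
Translational research: the 2024 panel 31/54 = 57.4%, Panel A 20/39 = 51.3% → the 2024 panel
Infrastructure: the 2024 panel 28/48 = 58.3%, Panel A 8/17 = 47.1% → the 2024 panel
The 2024 panel has the higher rate in all 4 groups.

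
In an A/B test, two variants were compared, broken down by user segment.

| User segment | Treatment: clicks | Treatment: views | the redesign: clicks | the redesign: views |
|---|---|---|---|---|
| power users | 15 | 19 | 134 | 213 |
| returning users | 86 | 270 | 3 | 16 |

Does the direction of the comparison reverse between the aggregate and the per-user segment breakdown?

Power users: Treatment 15/19 = 78.9%, the redesign 134/213 = 62.9% → Treatment
Returning users: Treatment 86/270 = 31.9%, the redesign 3/16 = 18.8% → Treatment
Overall: Treatment 101/289 = 34.9%, the redesign 137/229 = 59.8% → the redesign
Treatment wins each user group but the redesign wins overall — the comparison reverses. Treatment's views skew toward returning users, which has a lower base rate.

Yes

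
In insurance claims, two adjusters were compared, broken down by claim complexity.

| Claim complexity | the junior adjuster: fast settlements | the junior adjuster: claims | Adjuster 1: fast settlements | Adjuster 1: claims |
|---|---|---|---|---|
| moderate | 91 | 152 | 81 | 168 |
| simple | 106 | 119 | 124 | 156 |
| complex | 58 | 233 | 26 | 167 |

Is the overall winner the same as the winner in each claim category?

Yes

Moderate: the junior adjuster 91/152 = 59.9%, Adjuster 1 81/168 = 48.2% → the junior adjuster
Simple: the junior adjuster 106/119 = 89.1%, Adjuster 1 124/156 = 79.5% → the junior adjuster
Complex: the junior adjuster 58/233 = 24.9%, Adjuster 1 26/167 = 15.6% → the junior adjuster
Overall: the junior adjuster 255/504 = 50.6%, Adjuster 1 231/491 = 47.0% → the junior adjuster
The junior adjuster wins overall and in every claim group — no reversal.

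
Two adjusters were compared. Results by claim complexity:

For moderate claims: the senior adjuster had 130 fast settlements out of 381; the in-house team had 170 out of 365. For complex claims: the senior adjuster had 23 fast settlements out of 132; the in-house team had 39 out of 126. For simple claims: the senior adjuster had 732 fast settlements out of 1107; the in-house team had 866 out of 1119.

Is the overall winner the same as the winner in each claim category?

Moderate: the senior adjuster 130/381 = 34.1%, the in-house team 170/365 = 46.6% → the in-house team
Complex: the senior adjuster 23/132 = 17.4%, the in-house team 39/126 = 31.0% → the in-house team
Simple: the senior adjuster 732/1107 = 66.1%, the in-house team 866/1119 = 77.4% → the in-house team
Overall: the senior adjuster 885/1620 = 54.6%, the in-house team 1075/1610 = 66.8% → the in-house team
The in-house team wins overall and in every claim group — no reversal.

Yes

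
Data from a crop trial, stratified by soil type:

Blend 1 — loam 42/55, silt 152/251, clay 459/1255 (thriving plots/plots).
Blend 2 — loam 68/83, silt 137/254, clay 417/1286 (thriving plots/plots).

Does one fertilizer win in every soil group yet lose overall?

Loam: Blend 1 42/55 = 76.4%, Blend 2 68/83 = 81.9% → Blend 2
Silt: Blend 1 152/251 = 60.6%, Blend 2 137/254 = 53.9% → Blend 1
Clay: Blend 1 459/1255 = 36.6%, Blend 2 417/1286 = 32.4% → Blend 1
Overall: Blend 1 653/1561 = 41.8%, Blend 2 622/1623 = 38.3% → Blend 1
Neither sweeps: Blend 1 wins 2 of 3 groups, Blend 2 wins 1. Blend 1 wins overall but not every group — no Simpson reversal.

No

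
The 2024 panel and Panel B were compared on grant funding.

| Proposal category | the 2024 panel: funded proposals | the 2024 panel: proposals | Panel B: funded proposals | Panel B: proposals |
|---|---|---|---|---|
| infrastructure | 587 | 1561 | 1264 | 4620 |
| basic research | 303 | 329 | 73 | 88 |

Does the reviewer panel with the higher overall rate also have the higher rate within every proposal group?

Yes

Infrastructure: the 2024 panel 587/1561 = 37.6%, Panel B 1264/4620 = 27.4% → the 2024 panel
Basic research: the 2024 panel 303/329 = 92.1%, Panel B 73/88 = 83.0% → the 2024 panel
Overall: the 2024 panel 890/1890 = 47.1%, Panel B 1337/4708 = 28.4% → the 2024 panel
The 2024 panel wins overall and in every proposal group — no reversal.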